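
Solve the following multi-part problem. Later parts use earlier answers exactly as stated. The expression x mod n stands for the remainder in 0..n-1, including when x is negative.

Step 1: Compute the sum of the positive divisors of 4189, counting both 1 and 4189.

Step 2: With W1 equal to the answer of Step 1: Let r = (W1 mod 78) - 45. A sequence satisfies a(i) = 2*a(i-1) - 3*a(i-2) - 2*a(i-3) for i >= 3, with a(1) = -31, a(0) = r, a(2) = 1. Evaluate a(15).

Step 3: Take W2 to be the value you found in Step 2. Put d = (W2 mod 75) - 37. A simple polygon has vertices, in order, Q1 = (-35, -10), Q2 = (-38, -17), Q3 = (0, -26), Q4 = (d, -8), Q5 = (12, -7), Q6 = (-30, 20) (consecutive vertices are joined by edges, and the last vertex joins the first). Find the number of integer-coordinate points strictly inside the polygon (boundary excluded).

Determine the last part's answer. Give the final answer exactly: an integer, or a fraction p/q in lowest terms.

Step 1: 4189 = 59 * 71; sigma = (1 + 59) * (1 + 71) = 60 * 72 = 4320; answer 4320
Step 2: W1 = 4320; r = -15; a(3) = 2*(1) - 3*(-31) - 2*(-15) = 125; iterating: a(3)=125, a(4)=309, a(5)=241, a(6)=-695, a(7)=-2731, a(8)=-3859, a(9)=1865, a(10)=20769, a(11)=43661, a(12)=21285, a(13)=-129951, a(14)=-411079, a(15)=-474875; answer -474875
Step 3: W2 = -474875; d = -12; cross terms: (-35*-17 - -38*-10)=215, (-38*-26 - 0*-17)=988, (0*-8 - -12*-26)=-312, (-12*-7 - 12*-8)=180, (12*20 - -30*-7)=30, (-30*-10 - -35*20)=1000; twice the area = |2101| = 2101; area = 2101/2; boundary points = 1 + 1 + 6 + 1 + 3 + 5 = 17; strictly interior points = area - boundary/2 + 1 = 1043; answer 1043

1043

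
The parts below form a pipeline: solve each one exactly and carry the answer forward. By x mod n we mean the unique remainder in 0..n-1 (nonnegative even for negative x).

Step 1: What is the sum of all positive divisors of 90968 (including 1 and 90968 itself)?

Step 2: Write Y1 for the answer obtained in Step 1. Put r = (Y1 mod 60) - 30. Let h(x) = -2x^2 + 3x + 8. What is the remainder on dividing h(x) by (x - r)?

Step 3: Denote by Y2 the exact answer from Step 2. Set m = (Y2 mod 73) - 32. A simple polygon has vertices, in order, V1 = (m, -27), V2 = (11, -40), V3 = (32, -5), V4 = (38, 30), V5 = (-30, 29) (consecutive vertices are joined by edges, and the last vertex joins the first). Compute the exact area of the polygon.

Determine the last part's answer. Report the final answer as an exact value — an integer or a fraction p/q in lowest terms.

Step 1: 90968 = 2^3 * 83 * 137; sigma = (1 + 2 + 4 + 8) * (1 + 83) * (1 + 137) = 15 * 84 * 138 = 173880; answer 173880
Step 2: Y1 = 173880; r = -30; remainder = value at the root: -2*(-30)^2 + 3*(-30)^1 + 8 = (-1800) + (-90) + (8) = -1882; answer -1882
Step 3: Y2 = -1882; m = -16; cross terms: (-16*-40 - 11*-27)=937, (11*-5 - 32*-40)=1225, (32*30 - 38*-5)=1150, (38*29 - -30*30)=2002, (-30*-27 - -16*29)=1274; twice the area = |6588| = 6588; area = 3294; answer 3294

3294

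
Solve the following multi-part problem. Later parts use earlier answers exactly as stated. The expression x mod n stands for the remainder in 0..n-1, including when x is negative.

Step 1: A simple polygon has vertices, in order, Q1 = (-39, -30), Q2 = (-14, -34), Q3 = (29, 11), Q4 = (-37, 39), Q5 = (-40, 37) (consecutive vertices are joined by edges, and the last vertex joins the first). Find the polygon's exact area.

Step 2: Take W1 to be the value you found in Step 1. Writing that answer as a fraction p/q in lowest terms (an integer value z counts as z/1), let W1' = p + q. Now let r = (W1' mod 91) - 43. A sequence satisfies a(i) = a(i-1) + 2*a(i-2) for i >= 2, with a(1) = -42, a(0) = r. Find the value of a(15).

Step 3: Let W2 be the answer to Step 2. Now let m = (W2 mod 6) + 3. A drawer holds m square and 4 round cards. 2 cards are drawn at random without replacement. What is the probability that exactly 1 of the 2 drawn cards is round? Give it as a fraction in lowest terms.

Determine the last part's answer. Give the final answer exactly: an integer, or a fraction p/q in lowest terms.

5/9

Step 1: cross terms: (-39*-34 - -14*-30)=906, (-14*11 - 29*-34)=832, (29*39 - -37*11)=1538, (-37*37 - -40*39)=191, (-40*-30 - -39*37)=2643; twice the area = |6110| = 6110; area = 3055; answer 3055
Step 2: W1 = 3055; threaded value p + q = 3056; r = 10; a(2) = 1*(-42) + 2*(10) = -22; iterating: a(2)=-22, a(3)=-106, a(4)=-150, a(5)=-362, a(6)=-662, a(7)=-1386, a(8)=-2710, a(9)=-5482, a(10)=-10902, a(11)=-21866, a(12)=-43670, a(13)=-87402, a(14)=-174742, a(15)=-349546; answer -349546
Step 3: W2 = -349546; m = 5; total draws C(9,2) = 36; favorable C(4,1)*C(5,1) = 20; P = 5/9; answer 5/9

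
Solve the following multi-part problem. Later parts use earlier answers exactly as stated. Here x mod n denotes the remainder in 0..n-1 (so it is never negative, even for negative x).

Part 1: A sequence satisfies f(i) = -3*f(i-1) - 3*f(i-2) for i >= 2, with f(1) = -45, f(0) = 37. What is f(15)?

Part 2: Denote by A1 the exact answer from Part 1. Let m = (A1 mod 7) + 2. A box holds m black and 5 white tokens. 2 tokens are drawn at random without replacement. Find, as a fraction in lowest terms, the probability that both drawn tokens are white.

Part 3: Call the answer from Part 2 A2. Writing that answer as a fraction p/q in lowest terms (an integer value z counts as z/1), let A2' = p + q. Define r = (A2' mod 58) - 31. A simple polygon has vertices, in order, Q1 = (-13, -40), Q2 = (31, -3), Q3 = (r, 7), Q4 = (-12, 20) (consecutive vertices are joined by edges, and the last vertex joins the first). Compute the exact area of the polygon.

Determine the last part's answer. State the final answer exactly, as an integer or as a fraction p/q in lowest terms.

Part 1: f(2) = -3*(-45) - 3*(37) = 24; iterating: f(2)=24, f(3)=63, f(4)=-261, f(5)=594, f(6)=-999, f(7)=1215, f(8)=-648, f(9)=-1701, f(10)=7047, f(11)=-16038, f(12)=26973, f(13)=-32805, f(14)=17496, f(15)=45927; answer 45927
Part 2: A1 = 45927; m = 2; total draws C(7,2) = 21; favorable C(5,2) = 10; P = 10/21; answer 10/21
Part 3: A2 = 10/21; threaded value p + q = 31; r = 0; cross terms: (-13*-3 - 31*-40)=1279, (31*7 - 0*-3)=217, (0*20 - -12*7)=84, (-12*-40 - -13*20)=740; twice the area = |2320| = 2320; area = 1160; answer 1160

1160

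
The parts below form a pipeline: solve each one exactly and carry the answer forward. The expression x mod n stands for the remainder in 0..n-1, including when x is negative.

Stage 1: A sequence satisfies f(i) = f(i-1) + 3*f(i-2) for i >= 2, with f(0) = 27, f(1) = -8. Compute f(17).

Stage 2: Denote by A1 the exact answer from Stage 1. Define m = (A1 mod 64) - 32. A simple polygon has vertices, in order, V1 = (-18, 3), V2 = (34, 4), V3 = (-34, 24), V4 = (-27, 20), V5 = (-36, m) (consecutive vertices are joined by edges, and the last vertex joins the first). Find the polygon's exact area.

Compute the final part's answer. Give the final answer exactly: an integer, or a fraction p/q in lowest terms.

1367/2

Stage 1: f(2) = 1*(-8) + 3*(27) = 73; iterating: f(2)=73, f(3)=49, f(4)=268, f(5)=415, f(6)=1219, f(7)=2464, f(8)=6121, f(9)=13513, f(10)=31876, f(11)=72415, f(12)=168043, f(13)=385288, f(14)=889417, f(15)=2045281, f(16)=4713532, f(17)=10849375; answer 10849375
Stage 2: A1 = 10849375; m = -1; cross terms: (-18*4 - 34*3)=-174, (34*24 - -34*4)=952, (-34*20 - -27*24)=-32, (-27*-1 - -36*20)=747, (-36*3 - -18*-1)=-126; twice the area = |1367| = 1367; area = 1367/2; answer 1367/2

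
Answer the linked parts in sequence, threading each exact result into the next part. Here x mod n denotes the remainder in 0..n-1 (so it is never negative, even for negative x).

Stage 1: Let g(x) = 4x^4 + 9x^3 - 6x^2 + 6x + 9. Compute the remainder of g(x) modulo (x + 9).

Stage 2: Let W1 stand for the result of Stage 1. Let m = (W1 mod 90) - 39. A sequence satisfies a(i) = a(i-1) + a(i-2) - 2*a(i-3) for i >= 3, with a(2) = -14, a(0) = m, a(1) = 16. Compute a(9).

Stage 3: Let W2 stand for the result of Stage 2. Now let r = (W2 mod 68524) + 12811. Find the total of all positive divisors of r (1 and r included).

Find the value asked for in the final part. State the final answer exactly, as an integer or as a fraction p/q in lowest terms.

14328

Stage 1: remainder = value at the root: 4*(-9)^4 + 9*(-9)^3 - 6*(-9)^2 + 6*(-9)^1 + 9 = (26244) + (-6561) + (-486) + (-54) + (9) = 19152; answer 19152
Stage 2: W1 = 19152; m = 33; a(3) = 1*(-14) + 1*(16) - 2*(33) = -64; iterating: a(3)=-64, a(4)=-110, a(5)=-146, a(6)=-128, a(7)=-54, a(8)=110, a(9)=312; answer 312
Stage 3: W2 = 312; r = 13123; 13123 = 11 * 1193; sigma = (1 + 11) * (1 + 1193) = 12 * 1194 = 14328; answer 14328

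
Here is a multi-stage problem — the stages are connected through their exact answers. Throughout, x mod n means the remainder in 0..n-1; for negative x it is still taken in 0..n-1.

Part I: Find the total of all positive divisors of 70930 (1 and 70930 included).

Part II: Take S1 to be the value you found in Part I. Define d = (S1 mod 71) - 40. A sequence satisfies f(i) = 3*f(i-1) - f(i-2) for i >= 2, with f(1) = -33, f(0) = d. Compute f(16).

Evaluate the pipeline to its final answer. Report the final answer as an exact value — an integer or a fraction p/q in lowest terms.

Part I: 70930 = 2 * 5 * 41 * 173; sigma = (1 + 2) * (1 + 5) * (1 + 41) * (1 + 173) = 3 * 6 * 42 * 174 = 131544; answer 131544
Part II: S1 = 131544; d = 12; f(2) = 3*(-33) - 1*(12) = -111; iterating: f(2)=-111, f(3)=-300, f(4)=-789, f(5)=-2067, f(6)=-5412, f(7)=-14169, f(8)=-37095, f(9)=-97116, f(10)=-254253, f(11)=-665643, f(12)=-1742676, f(13)=-4562385, f(14)=-11944479, f(15)=-31271052, f(16)=-81868677; answer -81868677

-81868677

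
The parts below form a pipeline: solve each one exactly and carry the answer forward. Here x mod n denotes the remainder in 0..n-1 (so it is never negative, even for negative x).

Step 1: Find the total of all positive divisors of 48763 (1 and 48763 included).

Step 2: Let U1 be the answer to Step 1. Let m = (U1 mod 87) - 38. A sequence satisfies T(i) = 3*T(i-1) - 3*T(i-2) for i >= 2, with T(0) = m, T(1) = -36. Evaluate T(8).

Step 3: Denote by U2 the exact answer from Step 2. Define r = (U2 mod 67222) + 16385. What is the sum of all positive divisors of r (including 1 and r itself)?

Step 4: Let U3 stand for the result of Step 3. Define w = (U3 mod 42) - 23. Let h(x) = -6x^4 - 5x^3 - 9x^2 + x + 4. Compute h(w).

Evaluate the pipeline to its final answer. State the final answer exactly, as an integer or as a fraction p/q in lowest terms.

Step 1: 48763 = 11^2 * 13 * 31; sigma = (1 + 11 + 121) * (1 + 13) * (1 + 31) = 133 * 14 * 32 = 59584; answer 59584
Step 2: U1 = 59584; m = 38; T(2) = 3*(-36) - 3*(38) = -222; iterating: T(2)=-222, T(3)=-558, T(4)=-1008, T(5)=-1350, T(6)=-1026, T(7)=972, T(8)=5994; answer 5994
Step 3: U2 = 5994; r = 22379; 22379 = 7 * 23 * 139; sigma = (1 + 7) * (1 + 23) * (1 + 139) = 8 * 24 * 140 = 26880; answer 26880
Step 4: U3 = 26880; w = -23; -6*(-23)^4 - 5*(-23)^3 - 9*(-23)^2 + 1*(-23)^1 + 4 = (-1679046) + (60835) + (-4761) + (-23) + (4) = -1622991; answer -1622991

-1622991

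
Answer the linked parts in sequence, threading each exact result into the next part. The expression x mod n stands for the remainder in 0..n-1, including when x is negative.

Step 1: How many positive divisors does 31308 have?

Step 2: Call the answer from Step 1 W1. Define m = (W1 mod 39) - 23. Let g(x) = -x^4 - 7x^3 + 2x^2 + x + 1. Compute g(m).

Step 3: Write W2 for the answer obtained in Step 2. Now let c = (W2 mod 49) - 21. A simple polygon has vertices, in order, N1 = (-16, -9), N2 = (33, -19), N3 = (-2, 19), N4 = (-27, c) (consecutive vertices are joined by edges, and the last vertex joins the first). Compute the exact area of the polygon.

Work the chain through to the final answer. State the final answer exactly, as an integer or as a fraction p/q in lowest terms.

Step 1: 31308 = 2^2 * 3 * 2609; number of divisors = (2+1) * (1+1) * (1+1) = 12; answer 12
Step 2: W1 = 12; m = -11; -1*(-11)^4 - 7*(-11)^3 + 2*(-11)^2 + 1*(-11)^1 + 1 = (-14641) + (9317) + (242) + (-11) + (1) = -5092; answer -5092
Step 3: W2 = -5092; c = -17; cross terms: (-16*-19 - 33*-9)=601, (33*19 - -2*-19)=589, (-2*-17 - -27*19)=547, (-27*-9 - -16*-17)=-29; twice the area = |1708| = 1708; area = 854; answer 854

854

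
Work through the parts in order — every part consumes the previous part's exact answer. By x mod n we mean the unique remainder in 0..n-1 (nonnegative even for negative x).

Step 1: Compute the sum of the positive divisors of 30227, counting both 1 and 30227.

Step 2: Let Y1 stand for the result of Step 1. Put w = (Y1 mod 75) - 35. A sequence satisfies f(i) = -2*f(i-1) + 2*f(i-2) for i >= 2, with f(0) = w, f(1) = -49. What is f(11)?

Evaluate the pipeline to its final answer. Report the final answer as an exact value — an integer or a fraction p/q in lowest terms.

-1109344

Step 1: 30227 = 167 * 181; sigma = (1 + 167) * (1 + 181) = 168 * 182 = 30576; answer 30576
Step 2: Y1 = 30576; w = 16; f(2) = -2*(-49) + 2*(16) = 130; iterating: f(2)=130, f(3)=-358, f(4)=976, f(5)=-2668, f(6)=7288, f(7)=-19912, f(8)=54400, f(9)=-148624, f(10)=406048, f(11)=-1109344; answer -1109344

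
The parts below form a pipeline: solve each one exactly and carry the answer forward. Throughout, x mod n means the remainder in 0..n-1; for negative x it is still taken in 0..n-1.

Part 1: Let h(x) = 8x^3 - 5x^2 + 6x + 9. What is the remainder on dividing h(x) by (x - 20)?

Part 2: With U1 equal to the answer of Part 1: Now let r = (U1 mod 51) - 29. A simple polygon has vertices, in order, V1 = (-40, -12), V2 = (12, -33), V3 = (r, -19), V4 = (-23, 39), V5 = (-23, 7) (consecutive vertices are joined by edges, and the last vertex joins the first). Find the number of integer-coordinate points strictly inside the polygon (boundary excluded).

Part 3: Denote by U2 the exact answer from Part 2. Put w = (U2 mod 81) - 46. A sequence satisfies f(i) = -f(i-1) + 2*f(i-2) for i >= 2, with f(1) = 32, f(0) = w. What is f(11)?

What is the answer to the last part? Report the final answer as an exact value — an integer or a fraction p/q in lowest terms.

Part 1: remainder = value at the root: 8*(20)^3 - 5*(20)^2 + 6*(20)^1 + 9 = (64000) + (-2000) + (120) + (9) = 62129; answer 62129
Part 2: U1 = 62129; r = -18; cross terms: (-40*-33 - 12*-12)=1464, (12*-19 - -18*-33)=-822, (-18*39 - -23*-19)=-1139, (-23*7 - -23*39)=736, (-23*-12 - -40*7)=556; twice the area = |795| = 795; area = 795/2; boundary points = 1 + 2 + 1 + 32 + 1 = 37; strictly interior points = area - boundary/2 + 1 = 380; answer 380
Part 3: U2 = 380; w = 10; f(2) = -1*(32) + 2*(10) = -12; iterating: f(2)=-12, f(3)=76, f(4)=-100, f(5)=252, f(6)=-452, f(7)=956, f(8)=-1860, f(9)=3772, f(10)=-7492, f(11)=15036; answer 15036

15036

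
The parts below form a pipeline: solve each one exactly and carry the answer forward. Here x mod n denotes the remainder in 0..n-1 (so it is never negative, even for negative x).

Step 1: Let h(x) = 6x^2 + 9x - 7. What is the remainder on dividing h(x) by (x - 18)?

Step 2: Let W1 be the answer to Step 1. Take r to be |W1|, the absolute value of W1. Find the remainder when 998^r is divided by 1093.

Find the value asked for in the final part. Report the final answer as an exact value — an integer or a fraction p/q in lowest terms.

141

Step 1: remainder = value at the root: 6*(18)^2 + 9*(18)^1 - 7 = (1944) + (162) + (-7) = 2099; answer 2099
Step 2: W1 = 2099; r = 2099; squarings mod 1093: 998^1=998, 998^2=281, 998^4=265, 998^8=273, 998^16=205, 998^32=491, 998^64=621, 998^128=905, 998^256=368, 998^512=985, 998^1024=734, 998^2048=1000; 998^2099 = 998^1 * 998^2 * 998^16 * 998^32 * 998^2048 = 141 (mod 1093); answer 141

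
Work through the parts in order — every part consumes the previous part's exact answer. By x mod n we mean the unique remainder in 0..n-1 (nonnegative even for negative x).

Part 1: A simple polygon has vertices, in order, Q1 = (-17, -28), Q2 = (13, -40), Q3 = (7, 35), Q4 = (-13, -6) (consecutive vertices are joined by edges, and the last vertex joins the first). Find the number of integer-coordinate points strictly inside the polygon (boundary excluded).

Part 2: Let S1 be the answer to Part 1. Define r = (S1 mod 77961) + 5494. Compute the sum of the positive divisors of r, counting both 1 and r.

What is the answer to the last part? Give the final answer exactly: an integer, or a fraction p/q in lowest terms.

Part 1: cross terms: (-17*-40 - 13*-28)=1044, (13*35 - 7*-40)=735, (7*-6 - -13*35)=413, (-13*-28 - -17*-6)=262; twice the area = |2454| = 2454; area = 1227; boundary points = 6 + 3 + 1 + 2 = 12; strictly interior points = area - boundary/2 + 1 = 1222; answer 1222
Part 2: S1 = 1222; r = 6716; 6716 = 2^2 * 23 * 73; sigma = (1 + 2 + 4) * (1 + 23) * (1 + 73) = 7 * 24 * 74 = 12432; answer 12432

12432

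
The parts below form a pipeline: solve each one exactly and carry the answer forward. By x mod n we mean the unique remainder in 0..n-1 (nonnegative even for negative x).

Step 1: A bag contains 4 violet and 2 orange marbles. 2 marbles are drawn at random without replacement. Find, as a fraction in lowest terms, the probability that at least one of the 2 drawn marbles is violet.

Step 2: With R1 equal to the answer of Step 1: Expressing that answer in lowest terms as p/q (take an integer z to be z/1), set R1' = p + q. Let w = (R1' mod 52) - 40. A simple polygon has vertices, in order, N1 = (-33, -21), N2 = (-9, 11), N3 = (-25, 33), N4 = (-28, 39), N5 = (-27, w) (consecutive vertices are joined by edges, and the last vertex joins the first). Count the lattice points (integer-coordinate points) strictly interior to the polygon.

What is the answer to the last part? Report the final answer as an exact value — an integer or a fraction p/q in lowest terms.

463

Step 1: total draws C(6,2) = 15; complement C(2,2) = 1; favorable 15 - 1 = 14; P = 14/15; answer 14/15
Step 2: R1 = 14/15; threaded value p + q = 29; w = -11; cross terms: (-33*11 - -9*-21)=-552, (-9*33 - -25*11)=-22, (-25*39 - -28*33)=-51, (-28*-11 - -27*39)=1361, (-27*-21 - -33*-11)=204; twice the area = |940| = 940; area = 470; boundary points = 8 + 2 + 3 + 1 + 2 = 16; strictly interior points = area - boundary/2 + 1 = 463; answer 463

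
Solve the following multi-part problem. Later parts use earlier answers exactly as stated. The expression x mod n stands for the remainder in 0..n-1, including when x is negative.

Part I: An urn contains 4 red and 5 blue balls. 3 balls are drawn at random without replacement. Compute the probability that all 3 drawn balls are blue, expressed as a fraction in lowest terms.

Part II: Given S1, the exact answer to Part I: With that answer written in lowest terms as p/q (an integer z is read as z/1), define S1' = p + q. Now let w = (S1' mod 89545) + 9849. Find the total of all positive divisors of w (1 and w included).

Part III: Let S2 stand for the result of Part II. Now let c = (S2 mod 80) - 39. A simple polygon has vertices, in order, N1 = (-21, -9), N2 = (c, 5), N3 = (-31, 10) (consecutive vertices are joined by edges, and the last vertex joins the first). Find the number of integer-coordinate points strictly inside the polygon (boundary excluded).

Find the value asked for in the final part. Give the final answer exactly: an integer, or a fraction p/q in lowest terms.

5

Part I: total draws C(9,3) = 84; favorable C(5,3) = 10; P = 5/42; answer 5/42
Part II: S1 = 5/42; threaded value p + q = 47; w = 9896; 9896 = 2^3 * 1237; sigma = (1 + 2 + 4 + 8) * (1 + 1237) = 15 * 1238 = 18570; answer 18570
Part III: S2 = 18570; c = -29; cross terms: (-21*5 - -29*-9)=-366, (-29*10 - -31*5)=-135, (-31*-9 - -21*10)=489; twice the area = |-12| = 12; area = 6; boundary points = 2 + 1 + 1 = 4; strictly interior points = area - boundary/2 + 1 = 5; answer 5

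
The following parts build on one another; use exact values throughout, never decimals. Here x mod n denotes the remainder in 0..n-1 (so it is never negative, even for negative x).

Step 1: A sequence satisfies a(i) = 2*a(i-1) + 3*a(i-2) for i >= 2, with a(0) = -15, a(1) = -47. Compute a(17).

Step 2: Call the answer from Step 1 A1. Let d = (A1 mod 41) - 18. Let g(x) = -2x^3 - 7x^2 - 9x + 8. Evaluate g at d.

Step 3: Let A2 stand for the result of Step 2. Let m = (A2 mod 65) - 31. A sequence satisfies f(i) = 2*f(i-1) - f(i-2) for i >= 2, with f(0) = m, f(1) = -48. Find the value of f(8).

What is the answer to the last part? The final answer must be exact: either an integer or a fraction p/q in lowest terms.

-384

Step 1: a(2) = 2*(-47) + 3*(-15) = -139; iterating: a(2)=-139, a(3)=-419, a(4)=-1255, a(5)=-3767, a(6)=-11299, a(7)=-33899, a(8)=-101695, a(9)=-305087, a(10)=-915259, a(11)=-2745779, a(12)=-8237335, a(13)=-24712007, a(14)=-74136019, a(15)=-222408059, a(16)=-667224175, a(17)=-2001672527; answer -2001672527
Step 2: A1 = -2001672527; d = 17; -2*(17)^3 - 7*(17)^2 - 9*(17)^1 + 8 = (-9826) + (-2023) + (-153) + (8) = -11994; answer -11994
Step 3: A2 = -11994; m = 0; f(2) = 2*(-48) - 1*(0) = -96; iterating: f(2)=-96, f(3)=-144, f(4)=-192, f(5)=-240, f(6)=-288, f(7)=-336, f(8)=-384; answer -384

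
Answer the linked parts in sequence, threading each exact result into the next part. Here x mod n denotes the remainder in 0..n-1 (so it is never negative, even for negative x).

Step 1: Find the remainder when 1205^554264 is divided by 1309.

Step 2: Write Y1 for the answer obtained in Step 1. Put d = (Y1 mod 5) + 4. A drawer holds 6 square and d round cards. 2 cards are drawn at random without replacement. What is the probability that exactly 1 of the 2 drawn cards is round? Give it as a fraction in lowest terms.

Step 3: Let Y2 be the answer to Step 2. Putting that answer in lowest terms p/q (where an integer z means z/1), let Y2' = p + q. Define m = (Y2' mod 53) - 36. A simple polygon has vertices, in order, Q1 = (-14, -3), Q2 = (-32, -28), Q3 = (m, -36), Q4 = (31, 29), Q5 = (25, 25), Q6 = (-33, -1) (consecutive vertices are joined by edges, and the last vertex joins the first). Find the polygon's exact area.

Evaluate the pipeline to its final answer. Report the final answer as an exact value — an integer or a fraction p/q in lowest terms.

1664

Step 1: squarings mod 1309: 1205^1=1205, 1205^2=344, 1205^4=526, 1205^8=477, 1205^16=1072, 1205^32=1191, 1205^64=834, 1205^128=477, 1205^256=1072, 1205^512=1191, 1205^1024=834, 1205^2048=477, 1205^4096=1072, 1205^8192=1191, 1205^16384=834, 1205^32768=477, 1205^65536=1072, 1205^131072=1191, 1205^262144=834, 1205^524288=477; 1205^554264 = 1205^8 * 1205^16 * 1205^256 * 1205^1024 * 1205^4096 * 1205^8192 * 1205^16384 * 1205^524288 = 834 (mod 1309); answer 834
Step 2: Y1 = 834; d = 8; total draws C(14,2) = 91; favorable C(8,1)*C(6,1) = 48; P = 48/91; answer 48/91
Step 3: Y2 = 48/91; threaded value p + q = 139; m = -3; cross terms: (-14*-28 - -32*-3)=296, (-32*-36 - -3*-28)=1068, (-3*29 - 31*-36)=1029, (31*25 - 25*29)=50, (25*-1 - -33*25)=800, (-33*-3 - -14*-1)=85; twice the area = |3328| = 3328; area = 1664; answer 1664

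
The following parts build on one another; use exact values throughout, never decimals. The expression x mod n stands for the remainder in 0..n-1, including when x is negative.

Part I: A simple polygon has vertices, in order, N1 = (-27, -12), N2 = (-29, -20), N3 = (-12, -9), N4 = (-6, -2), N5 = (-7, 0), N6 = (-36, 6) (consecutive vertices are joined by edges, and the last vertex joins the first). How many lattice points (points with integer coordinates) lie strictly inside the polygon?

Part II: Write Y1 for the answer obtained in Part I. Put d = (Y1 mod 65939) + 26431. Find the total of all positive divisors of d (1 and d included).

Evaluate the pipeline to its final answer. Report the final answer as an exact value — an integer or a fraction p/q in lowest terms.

35136

Part I: cross terms: (-27*-20 - -29*-12)=192, (-29*-9 - -12*-20)=21, (-12*-2 - -6*-9)=-30, (-6*0 - -7*-2)=-14, (-7*6 - -36*0)=-42, (-36*-12 - -27*6)=594; twice the area = |721| = 721; area = 721/2; boundary points = 2 + 1 + 1 + 1 + 1 + 9 = 15; strictly interior points = area - boundary/2 + 1 = 354; answer 354
Part II: Y1 = 354; d = 26785; 26785 = 5 * 11 * 487; sigma = (1 + 5) * (1 + 11) * (1 + 487) = 6 * 12 * 488 = 35136; answer 35136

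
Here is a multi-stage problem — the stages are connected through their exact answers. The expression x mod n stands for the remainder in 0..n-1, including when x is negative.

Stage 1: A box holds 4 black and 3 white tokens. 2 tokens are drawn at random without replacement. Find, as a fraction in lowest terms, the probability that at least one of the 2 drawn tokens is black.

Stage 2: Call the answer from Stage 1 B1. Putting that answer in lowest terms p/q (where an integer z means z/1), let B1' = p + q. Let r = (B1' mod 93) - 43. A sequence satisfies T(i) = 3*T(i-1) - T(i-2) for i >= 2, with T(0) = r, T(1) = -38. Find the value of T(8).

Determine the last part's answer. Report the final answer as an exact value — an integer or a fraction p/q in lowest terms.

-26196

Stage 1: total draws C(7,2) = 21; complement C(3,2) = 3; favorable 21 - 3 = 18; P = 6/7; answer 6/7
Stage 2: B1 = 6/7; threaded value p + q = 13; r = -30; T(2) = 3*(-38) - 1*(-30) = -84; iterating: T(2)=-84, T(3)=-214, T(4)=-558, T(5)=-1460, T(6)=-3822, T(7)=-10006, T(8)=-26196; answer -26196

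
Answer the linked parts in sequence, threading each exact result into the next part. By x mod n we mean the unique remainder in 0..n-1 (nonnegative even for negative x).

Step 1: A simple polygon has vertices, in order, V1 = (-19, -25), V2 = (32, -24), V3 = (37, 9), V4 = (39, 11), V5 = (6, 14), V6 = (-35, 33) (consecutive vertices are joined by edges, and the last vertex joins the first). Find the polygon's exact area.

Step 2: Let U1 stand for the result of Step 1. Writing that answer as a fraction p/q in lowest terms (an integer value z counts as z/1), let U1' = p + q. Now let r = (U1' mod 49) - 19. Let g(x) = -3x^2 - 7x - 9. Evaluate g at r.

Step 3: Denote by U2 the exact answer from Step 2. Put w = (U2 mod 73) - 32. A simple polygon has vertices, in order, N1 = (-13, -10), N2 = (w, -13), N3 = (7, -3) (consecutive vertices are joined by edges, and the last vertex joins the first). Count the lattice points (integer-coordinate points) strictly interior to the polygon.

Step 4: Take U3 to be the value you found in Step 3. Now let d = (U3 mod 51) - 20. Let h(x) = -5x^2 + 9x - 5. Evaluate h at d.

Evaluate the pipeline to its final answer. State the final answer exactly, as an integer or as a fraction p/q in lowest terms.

-1141

Step 1: cross terms: (-19*-24 - 32*-25)=1256, (32*9 - 37*-24)=1176, (37*11 - 39*9)=56, (39*14 - 6*11)=480, (6*33 - -35*14)=688, (-35*-25 - -19*33)=1502; twice the area = |5158| = 5158; area = 2579; answer 2579
Step 2: U1 = 2579; threaded value p + q = 2580; r = 13; -3*(13)^2 - 7*(13)^1 - 9 = (-507) + (-91) + (-9) = -607; answer -607
Step 3: U2 = -607; w = 18; cross terms: (-13*-13 - 18*-10)=349, (18*-3 - 7*-13)=37, (7*-10 - -13*-3)=-109; twice the area = |277| = 277; area = 277/2; boundary points = 1 + 1 + 1 = 3; strictly interior points = area - boundary/2 + 1 = 138; answer 138
Step 4: U3 = 138; d = 16; -5*(16)^2 + 9*(16)^1 - 5 = (-1280) + (144) + (-5) = -1141; answer -1141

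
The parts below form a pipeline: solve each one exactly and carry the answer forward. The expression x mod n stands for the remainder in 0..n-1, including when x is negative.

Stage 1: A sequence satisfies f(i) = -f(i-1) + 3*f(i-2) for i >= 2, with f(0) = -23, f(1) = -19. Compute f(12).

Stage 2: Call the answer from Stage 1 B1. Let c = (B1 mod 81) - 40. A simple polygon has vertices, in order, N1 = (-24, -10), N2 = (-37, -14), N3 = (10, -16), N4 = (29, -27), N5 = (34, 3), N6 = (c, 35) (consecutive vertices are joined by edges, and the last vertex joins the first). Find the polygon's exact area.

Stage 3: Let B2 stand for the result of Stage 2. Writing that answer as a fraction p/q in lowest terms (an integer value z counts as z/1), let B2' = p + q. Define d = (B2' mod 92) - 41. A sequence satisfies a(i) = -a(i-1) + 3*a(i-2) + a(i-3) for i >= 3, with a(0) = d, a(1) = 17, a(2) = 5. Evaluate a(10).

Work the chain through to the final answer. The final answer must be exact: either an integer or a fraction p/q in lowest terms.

Stage 1: f(2) = -1*(-19) + 3*(-23) = -50; iterating: f(2)=-50, f(3)=-7, f(4)=-143, f(5)=122, f(6)=-551, f(7)=917, f(8)=-2570, f(9)=5321, f(10)=-13031, f(11)=28994, f(12)=-68087; answer -68087
Stage 2: B1 = -68087; c = -6; cross terms: (-24*-14 - -37*-10)=-34, (-37*-16 - 10*-14)=732, (10*-27 - 29*-16)=194, (29*3 - 34*-27)=1005, (34*35 - -6*3)=1208, (-6*-10 - -24*35)=900; twice the area = |4005| = 4005; area = 4005/2; answer 4005/2
Stage 3: B2 = 4005/2; threaded value p + q = 4007; d = 10; a(3) = -1*(5) + 3*(17) + 1*(10) = 56; iterating: a(3)=56, a(4)=-24, a(5)=197, a(6)=-213, a(7)=780, a(8)=-1222, a(9)=3349, a(10)=-6235; answer -6235

-6235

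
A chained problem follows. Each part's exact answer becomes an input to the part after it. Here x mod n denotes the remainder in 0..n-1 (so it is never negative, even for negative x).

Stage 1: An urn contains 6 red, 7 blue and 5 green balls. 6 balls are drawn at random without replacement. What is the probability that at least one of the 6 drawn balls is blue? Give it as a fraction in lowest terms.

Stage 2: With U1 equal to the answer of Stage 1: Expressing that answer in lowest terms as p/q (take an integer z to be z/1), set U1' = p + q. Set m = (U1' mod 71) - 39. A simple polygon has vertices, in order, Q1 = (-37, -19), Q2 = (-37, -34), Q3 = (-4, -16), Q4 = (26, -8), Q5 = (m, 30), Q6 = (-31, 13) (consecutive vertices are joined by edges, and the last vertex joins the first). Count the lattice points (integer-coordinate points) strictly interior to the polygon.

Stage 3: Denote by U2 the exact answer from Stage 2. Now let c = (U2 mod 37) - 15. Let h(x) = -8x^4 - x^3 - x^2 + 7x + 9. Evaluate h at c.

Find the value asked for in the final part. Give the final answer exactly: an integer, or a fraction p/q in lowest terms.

Stage 1: total draws C(18,6) = 18564; complement C(11,6) = 462; favorable 18564 - 462 = 18102; P = 431/442; answer 431/442
Stage 2: U1 = 431/442; threaded value p + q = 873; m = -18; cross terms: (-37*-34 - -37*-19)=555, (-37*-16 - -4*-34)=456, (-4*-8 - 26*-16)=448, (26*30 - -18*-8)=636, (-18*13 - -31*30)=696, (-31*-19 - -37*13)=1070; twice the area = |3861| = 3861; area = 3861/2; boundary points = 15 + 3 + 2 + 2 + 1 + 2 = 25; strictly interior points = area - boundary/2 + 1 = 1919; answer 1919
Stage 3: U2 = 1919; c = 17; -8*(17)^4 - 1*(17)^3 - 1*(17)^2 + 7*(17)^1 + 9 = (-668168) + (-4913) + (-289) + (119) + (9) = -673242; answer -673242

-673242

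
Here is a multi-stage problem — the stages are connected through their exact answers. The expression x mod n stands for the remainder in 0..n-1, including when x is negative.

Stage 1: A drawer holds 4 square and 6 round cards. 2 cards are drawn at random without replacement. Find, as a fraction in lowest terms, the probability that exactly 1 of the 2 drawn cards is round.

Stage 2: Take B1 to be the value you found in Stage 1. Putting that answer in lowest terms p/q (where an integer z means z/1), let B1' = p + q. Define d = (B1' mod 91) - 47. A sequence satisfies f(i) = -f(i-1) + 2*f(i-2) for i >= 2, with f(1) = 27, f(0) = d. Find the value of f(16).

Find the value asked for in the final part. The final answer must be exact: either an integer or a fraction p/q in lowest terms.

-1114119

Stage 1: total draws C(10,2) = 45; favorable C(6,1)*C(4,1) = 24; P = 8/15; answer 8/15
Stage 2: B1 = 8/15; threaded value p + q = 23; d = -24; f(2) = -1*(27) + 2*(-24) = -75; iterating: f(2)=-75, f(3)=129, f(4)=-279, f(5)=537, f(6)=-1095, f(7)=2169, f(8)=-4359, f(9)=8697, f(10)=-17415, f(11)=34809, f(12)=-69639, f(13)=139257, f(14)=-278535, f(15)=557049, f(16)=-1114119; answer -1114119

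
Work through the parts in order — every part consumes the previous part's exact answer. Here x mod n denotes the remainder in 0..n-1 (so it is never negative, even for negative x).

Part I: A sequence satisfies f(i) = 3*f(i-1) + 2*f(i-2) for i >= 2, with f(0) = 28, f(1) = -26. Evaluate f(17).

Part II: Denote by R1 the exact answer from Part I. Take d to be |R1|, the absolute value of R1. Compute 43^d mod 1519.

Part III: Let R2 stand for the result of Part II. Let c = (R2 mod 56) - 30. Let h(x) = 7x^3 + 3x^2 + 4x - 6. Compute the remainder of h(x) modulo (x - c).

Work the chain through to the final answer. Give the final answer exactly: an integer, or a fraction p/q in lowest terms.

-14

Part I: f(2) = 3*(-26) + 2*(28) = -22; iterating: f(2)=-22, f(3)=-118, f(4)=-398, f(5)=-1430, f(6)=-5086, f(7)=-18118, f(8)=-64526, f(9)=-229814, f(10)=-818494, f(11)=-2915110, f(12)=-10382318, f(13)=-36977174, f(14)=-131696158, f(15)=-469042822, f(16)=-1670520782, f(17)=-5949647990; answer -5949647990
Part II: R1 = -5949647990; d = 5949647990; squarings mod 1519: 43^1=43, 43^2=330, 43^4=1051, 43^8=288, 43^16=918, 43^32=1198, 43^64=1268, 43^128=722, 43^256=267, 43^512=1415, 43^1024=183, 43^2048=71, 43^4096=484, 43^8192=330, 43^16384=1051, 43^32768=288, 43^65536=918, 43^131072=1198, 43^262144=1268, 43^524288=722, 43^1048576=267, 43^2097152=1415, 43^4194304=183, 43^8388608=71, 43^16777216=484, 43^33554432=330, 43^67108864=1051, 43^134217728=288, 43^268435456=918, 43^536870912=1198, 43^1073741824=1268, 43^2147483648=722, 43^4294967296=267; 43^5949647990 = 43^2 * 43^4 * 43^16 * 43^32 * 43^64 * 43^1024 * 43^2048 * 43^8192 * 43^16384 * 43^2097152 * 43^8388608 * 43^33554432 * 43^536870912 * 43^1073741824 * 43^4294967296 = 253 (mod 1519); answer 253
Part III: R2 = 253; c = -1; remainder = value at the root: 7*(-1)^3 + 3*(-1)^2 + 4*(-1)^1 - 6 = (-7) + (3) + (-4) + (-6) = -14; answer -14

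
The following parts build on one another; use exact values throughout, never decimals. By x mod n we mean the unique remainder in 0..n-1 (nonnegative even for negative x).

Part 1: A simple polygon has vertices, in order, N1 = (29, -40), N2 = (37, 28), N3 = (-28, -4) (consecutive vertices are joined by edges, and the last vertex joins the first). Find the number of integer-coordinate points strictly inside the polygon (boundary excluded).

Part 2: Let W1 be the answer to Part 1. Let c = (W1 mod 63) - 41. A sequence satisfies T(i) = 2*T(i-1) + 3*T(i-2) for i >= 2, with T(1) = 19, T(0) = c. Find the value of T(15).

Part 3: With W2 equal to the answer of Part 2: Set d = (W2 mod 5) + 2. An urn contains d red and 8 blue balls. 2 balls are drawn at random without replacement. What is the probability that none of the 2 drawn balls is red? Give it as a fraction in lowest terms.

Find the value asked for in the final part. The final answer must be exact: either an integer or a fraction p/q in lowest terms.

Part 1: cross terms: (29*28 - 37*-40)=2292, (37*-4 - -28*28)=636, (-28*-40 - 29*-4)=1236; twice the area = |4164| = 4164; area = 2082; boundary points = 4 + 1 + 3 = 8; strictly interior points = area - boundary/2 + 1 = 2079; answer 2079
Part 2: W1 = 2079; c = -41; T(2) = 2*(19) + 3*(-41) = -85; iterating: T(2)=-85, T(3)=-113, T(4)=-481, T(5)=-1301, T(6)=-4045, T(7)=-11993, T(8)=-36121, T(9)=-108221, T(10)=-324805, T(11)=-974273, T(12)=-2922961, T(13)=-8768741, T(14)=-26306365, T(15)=-78918953; answer -78918953
Part 3: W2 = -78918953; d = 4; total draws C(12,2) = 66; favorable C(8,2) = 28; P = 14/33; answer 14/33

14/33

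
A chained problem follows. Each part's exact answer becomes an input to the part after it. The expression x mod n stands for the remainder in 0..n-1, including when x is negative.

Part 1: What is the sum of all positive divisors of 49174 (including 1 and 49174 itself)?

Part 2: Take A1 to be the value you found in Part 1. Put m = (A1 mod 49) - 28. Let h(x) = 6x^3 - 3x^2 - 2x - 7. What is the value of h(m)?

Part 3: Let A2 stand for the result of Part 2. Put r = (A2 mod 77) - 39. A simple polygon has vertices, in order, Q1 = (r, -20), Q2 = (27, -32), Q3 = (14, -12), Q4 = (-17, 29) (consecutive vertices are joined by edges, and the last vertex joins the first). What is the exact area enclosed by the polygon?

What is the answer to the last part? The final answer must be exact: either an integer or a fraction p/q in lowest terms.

Part 1: 49174 = 2 * 23 * 1069; sigma = (1 + 2) * (1 + 23) * (1 + 1069) = 3 * 24 * 1070 = 77040; answer 77040
Part 2: A1 = 77040; m = -16; 6*(-16)^3 - 3*(-16)^2 - 2*(-16)^1 - 7 = (-24576) + (-768) + (32) + (-7) = -25319; answer -25319
Part 3: A2 = -25319; r = -25; cross terms: (-25*-32 - 27*-20)=1340, (27*-12 - 14*-32)=124, (14*29 - -17*-12)=202, (-17*-20 - -25*29)=1065; twice the area = |2731| = 2731; area = 2731/2; answer 2731/2

2731/2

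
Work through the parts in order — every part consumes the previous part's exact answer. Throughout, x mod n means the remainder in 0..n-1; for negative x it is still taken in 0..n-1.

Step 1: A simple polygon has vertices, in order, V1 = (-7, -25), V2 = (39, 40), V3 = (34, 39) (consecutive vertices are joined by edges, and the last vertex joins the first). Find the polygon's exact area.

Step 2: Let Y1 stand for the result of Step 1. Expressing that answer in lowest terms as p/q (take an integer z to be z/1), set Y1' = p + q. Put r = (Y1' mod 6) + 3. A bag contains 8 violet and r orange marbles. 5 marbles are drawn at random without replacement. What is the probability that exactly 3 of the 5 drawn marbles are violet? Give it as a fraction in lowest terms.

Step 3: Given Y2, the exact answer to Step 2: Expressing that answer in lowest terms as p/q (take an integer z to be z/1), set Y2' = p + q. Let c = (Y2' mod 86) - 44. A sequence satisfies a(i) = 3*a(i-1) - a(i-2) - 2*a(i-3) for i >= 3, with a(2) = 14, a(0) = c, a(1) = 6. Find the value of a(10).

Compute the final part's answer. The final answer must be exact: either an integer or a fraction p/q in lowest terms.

Step 1: cross terms: (-7*40 - 39*-25)=695, (39*39 - 34*40)=161, (34*-25 - -7*39)=-577; twice the area = |279| = 279; area = 279/2; answer 279/2
Step 2: Y1 = 279/2; threaded value p + q = 281; r = 8; total draws C(16,5) = 4368; favorable C(8,3)*C(8,2) = 1568; P = 14/39; answer 14/39
Step 3: Y2 = 14/39; threaded value p + q = 53; c = 9; a(3) = 3*(14) - 1*(6) - 2*(9) = 18; iterating: a(3)=18, a(4)=28, a(5)=38, a(6)=50, a(7)=56, a(8)=42, a(9)=-30, a(10)=-244; answer -244

-244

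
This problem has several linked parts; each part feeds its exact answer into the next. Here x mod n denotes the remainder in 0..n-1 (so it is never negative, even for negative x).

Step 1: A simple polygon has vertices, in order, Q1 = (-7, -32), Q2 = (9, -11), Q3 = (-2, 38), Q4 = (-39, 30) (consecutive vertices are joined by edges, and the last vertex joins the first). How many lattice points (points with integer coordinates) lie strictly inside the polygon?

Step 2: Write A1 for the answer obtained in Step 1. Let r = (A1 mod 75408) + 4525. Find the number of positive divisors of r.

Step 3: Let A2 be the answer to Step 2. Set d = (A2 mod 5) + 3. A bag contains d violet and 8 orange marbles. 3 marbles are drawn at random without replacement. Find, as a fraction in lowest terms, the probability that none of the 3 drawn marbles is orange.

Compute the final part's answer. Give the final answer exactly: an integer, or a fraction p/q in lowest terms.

Step 1: cross terms: (-7*-11 - 9*-32)=365, (9*38 - -2*-11)=320, (-2*30 - -39*38)=1422, (-39*-32 - -7*30)=1458; twice the area = |3565| = 3565; area = 3565/2; boundary points = 1 + 1 + 1 + 2 = 5; strictly interior points = area - boundary/2 + 1 = 1781; answer 1781
Step 2: A1 = 1781; r = 6306; 6306 = 2 * 3 * 1051; number of divisors = (1+1) * (1+1) * (1+1) = 8; answer 8
Step 3: A2 = 8; d = 6; total draws C(14,3) = 364; favorable C(6,3) = 20; P = 5/91; answer 5/91

5/91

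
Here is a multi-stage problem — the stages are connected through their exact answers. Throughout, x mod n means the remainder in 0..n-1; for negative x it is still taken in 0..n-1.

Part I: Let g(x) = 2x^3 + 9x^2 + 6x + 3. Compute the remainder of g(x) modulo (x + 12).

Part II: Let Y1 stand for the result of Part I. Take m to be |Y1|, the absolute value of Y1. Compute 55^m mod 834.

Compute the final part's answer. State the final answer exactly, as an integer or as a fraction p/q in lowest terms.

Part I: remainder = value at the root: 2*(-12)^3 + 9*(-12)^2 + 6*(-12)^1 + 3 = (-3456) + (1296) + (-72) + (3) = -2229; answer -2229
Part II: Y1 = -2229; m = 2229; squarings mod 834: 55^1=55, 55^2=523, 55^4=811, 55^8=529, 55^16=451, 55^32=739, 55^64=685, 55^128=517, 55^256=409, 55^512=481, 55^1024=343, 55^2048=55; 55^2229 = 55^1 * 55^4 * 55^16 * 55^32 * 55^128 * 55^2048 = 775 (mod 834); answer 775

775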